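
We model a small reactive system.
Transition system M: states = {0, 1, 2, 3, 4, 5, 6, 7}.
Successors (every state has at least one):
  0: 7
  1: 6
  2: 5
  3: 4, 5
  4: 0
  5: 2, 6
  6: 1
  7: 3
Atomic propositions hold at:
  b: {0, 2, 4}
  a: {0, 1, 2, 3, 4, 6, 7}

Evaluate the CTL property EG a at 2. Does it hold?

No

EG a: greatest fixpoint, start Z0 = {0, 1, 2, 3, 4, 6, 7}, keep only states in Sat with some successor in Z. Z1 = {0, 1, 3, 4, 6, 7}; fixed.
Sat(EG a) = {0, 1, 3, 4, 6, 7}
2 ∉ Sat(EG a) = {0, 1, 3, 4, 6, 7}, so the formula does not hold at 2.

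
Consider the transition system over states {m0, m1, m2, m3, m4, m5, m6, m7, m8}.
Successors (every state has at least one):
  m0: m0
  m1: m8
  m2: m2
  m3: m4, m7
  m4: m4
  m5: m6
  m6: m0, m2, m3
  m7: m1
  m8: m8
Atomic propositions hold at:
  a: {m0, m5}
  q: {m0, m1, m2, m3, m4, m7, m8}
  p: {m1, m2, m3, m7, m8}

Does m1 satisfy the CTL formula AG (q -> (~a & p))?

Yes

Sat(~a) = {m1, m2, m3, m4, m6, m7, m8}
Sat(~a & p) = {m1, m2, m3, m7, m8}
Sat(q -> (~a & p)) = {m1, m2, m3, m5, m6, m7, m8}
AG (q -> (~a & p)): greatest fixpoint, start Z0 = {m1, m2, m3, m5, m6, m7, m8}, keep only states in Sat with every successor in Z. Z1 = {m1, m2, m5, m7, m8}; Z2 = {m1, m2, m7, m8}; fixed.
Sat(AG (q -> (~a & p))) = {m1, m2, m7, m8}
m1 ∈ Sat(AG (q -> (~a & p))) = {m1, m2, m7, m8}, so the formula holds at m1.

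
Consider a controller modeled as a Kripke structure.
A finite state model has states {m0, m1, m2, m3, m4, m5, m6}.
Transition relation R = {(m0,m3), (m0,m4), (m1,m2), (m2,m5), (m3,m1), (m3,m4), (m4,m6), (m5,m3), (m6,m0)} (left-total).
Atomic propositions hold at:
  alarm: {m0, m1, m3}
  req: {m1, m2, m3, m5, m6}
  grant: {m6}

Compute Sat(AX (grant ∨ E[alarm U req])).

{m1, m2, m4, m5, m6}

E[alarm U req]: least fixpoint, start Z0 = Sat(req) = {m1, m2, m3, m5, m6}, add states in Sat(alarm) with some successor in Z. Z1 = {m0, m1, m2, m3, m5, m6}; fixed.
Sat(E[alarm U req]) = {m0, m1, m2, m3, m5, m6}
Sat(grant ∨ E[alarm U req]) = {m0, m1, m2, m3, m5, m6}
Sat(AX (grant ∨ E[alarm U req])) = {s : every successor in {m0, m1, m2, m3, m5, m6}} = {m1, m2, m4, m5, m6}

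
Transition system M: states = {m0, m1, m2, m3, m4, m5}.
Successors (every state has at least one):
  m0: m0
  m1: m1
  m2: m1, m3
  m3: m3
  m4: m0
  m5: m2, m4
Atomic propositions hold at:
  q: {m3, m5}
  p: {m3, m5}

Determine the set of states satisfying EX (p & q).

Sat(p & q) = {m3, m5}
Sat(EX (p & q)) = {s : some successor in {m3, m5}} = {m2, m3}

{m2, m3}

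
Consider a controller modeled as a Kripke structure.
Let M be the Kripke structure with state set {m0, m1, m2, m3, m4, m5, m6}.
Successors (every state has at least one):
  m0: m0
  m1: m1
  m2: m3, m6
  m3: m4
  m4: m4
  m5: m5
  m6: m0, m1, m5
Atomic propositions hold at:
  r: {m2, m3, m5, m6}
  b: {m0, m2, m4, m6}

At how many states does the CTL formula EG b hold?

4

EG b: greatest fixpoint, start Z0 = {m0, m2, m4, m6}, keep only states in Sat with some successor in Z. Already a fixed point.
Sat(EG b) = {m0, m2, m4, m6}
|Sat(EG b)| = |{m0, m2, m4, m6}| = 4.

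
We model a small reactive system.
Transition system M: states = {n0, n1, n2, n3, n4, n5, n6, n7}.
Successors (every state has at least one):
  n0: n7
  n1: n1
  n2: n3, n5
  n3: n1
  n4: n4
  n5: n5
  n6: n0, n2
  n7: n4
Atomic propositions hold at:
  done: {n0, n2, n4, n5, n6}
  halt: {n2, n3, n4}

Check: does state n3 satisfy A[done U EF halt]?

Yes

EF halt: least fixpoint, start Z0 = {n2, n3, n4}, add states with some successor in Z. Z1 = {n2, n3, n4, n6, n7}; Z2 = {n0, n2, n3, n4, n6, n7}; fixed.
Sat(EF halt) = {n0, n2, n3, n4, n6, n7}
A[done U EF halt]: least fixpoint, start Z0 = Sat(EF halt) = {n0, n2, n3, n4, n6, n7}, add states in Sat(done) with every successor in Z. Already a fixed point.
Sat(A[done U EF halt]) = {n0, n2, n3, n4, n6, n7}
n3 ∈ Sat(A[done U EF halt]) = {n0, n2, n3, n4, n6, n7}, so the formula holds at n3.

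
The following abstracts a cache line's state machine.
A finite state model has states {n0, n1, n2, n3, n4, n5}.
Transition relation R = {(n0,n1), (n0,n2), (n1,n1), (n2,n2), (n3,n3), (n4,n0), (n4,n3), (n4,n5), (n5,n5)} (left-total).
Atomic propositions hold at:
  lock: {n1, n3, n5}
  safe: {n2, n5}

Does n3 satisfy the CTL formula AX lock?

Yes

Sat(AX lock) = {s : every successor in {n1, n3, n5}} = {n1, n3, n5}
n3 ∈ Sat(AX lock) = {n1, n3, n5}, so the formula holds at n3.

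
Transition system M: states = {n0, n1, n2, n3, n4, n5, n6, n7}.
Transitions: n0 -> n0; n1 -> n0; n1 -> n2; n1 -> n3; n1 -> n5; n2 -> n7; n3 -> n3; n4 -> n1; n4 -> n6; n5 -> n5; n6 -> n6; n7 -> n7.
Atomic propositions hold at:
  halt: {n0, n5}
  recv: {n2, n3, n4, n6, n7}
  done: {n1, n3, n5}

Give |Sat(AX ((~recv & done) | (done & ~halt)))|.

2

Sat(~recv) = {n0, n1, n5}
Sat(~recv & done) = {n1, n5}
Sat(~halt) = {n1, n2, n3, n4, n6, n7}
Sat(done & ~halt) = {n1, n3}
Sat((~recv & done) | (done & ~halt)) = {n1, n3, n5}
Sat(AX ((~recv & done) | (done & ~halt))) = {s : every successor in {n1, n3, n5}} = {n3, n5}
|Sat(AX ((~recv & done) | (done & ~halt)))| = |{n3, n5}| = 2.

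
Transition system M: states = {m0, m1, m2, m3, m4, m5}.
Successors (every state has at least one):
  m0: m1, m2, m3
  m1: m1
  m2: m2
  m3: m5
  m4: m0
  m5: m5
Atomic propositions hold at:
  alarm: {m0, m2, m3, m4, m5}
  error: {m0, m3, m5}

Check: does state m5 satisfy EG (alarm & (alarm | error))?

Sat(alarm | error) = {m0, m2, m3, m4, m5}
Sat(alarm & (alarm | error)) = {m0, m2, m3, m4, m5}
EG (alarm & (alarm | error)): greatest fixpoint, start Z0 = {m0, m2, m3, m4, m5}, keep only states in Sat with some successor in Z. Already a fixed point.
Sat(EG (alarm & (alarm | error))) = {m0, m2, m3, m4, m5}
m5 ∈ Sat(EG (alarm & (alarm | error))) = {m0, m2, m3, m4, m5}, so the formula holds at m5.

Yes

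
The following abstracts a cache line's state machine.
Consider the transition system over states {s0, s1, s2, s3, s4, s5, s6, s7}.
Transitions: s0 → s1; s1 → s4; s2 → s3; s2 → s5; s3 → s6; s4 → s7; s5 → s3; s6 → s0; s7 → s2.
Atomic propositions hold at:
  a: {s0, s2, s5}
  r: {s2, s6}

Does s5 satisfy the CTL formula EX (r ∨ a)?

Sat(r ∨ a) = {s0, s2, s5, s6}
Sat(EX (r ∨ a)) = {s : some successor in {s0, s2, s5, s6}} = {s2, s3, s6, s7}
s5 ∉ Sat(EX (r ∨ a)) = {s2, s3, s6, s7}, so the formula does not hold at s5.

No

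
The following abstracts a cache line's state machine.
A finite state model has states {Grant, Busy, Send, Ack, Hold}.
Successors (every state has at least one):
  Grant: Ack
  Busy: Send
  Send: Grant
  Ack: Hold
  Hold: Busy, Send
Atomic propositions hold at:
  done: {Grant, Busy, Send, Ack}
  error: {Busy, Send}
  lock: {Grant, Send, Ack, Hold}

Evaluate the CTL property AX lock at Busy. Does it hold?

Sat(AX lock) = {s : every successor in {Grant, Send, Ack, Hold}} = {Grant, Busy, Send, Ack}
Busy ∈ Sat(AX lock) = {Grant, Busy, Send, Ack}, so the formula holds at Busy.

Yes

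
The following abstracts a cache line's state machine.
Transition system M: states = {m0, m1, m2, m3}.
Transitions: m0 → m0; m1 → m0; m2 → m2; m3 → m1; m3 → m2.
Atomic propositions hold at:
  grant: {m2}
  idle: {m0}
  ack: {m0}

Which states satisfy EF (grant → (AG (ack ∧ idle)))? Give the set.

{m0, m1, m3}

Sat(ack ∧ idle) = {m0}
AG (ack ∧ idle): greatest fixpoint, start Z0 = {m0}, keep only states in Sat with every successor in Z. Already a fixed point.
Sat(AG (ack ∧ idle)) = {m0}
Sat(grant → (AG (ack ∧ idle))) = {m0, m1, m3}
EF (grant → (AG (ack ∧ idle))): least fixpoint, start Z0 = {m0, m1, m3}, add states with some successor in Z. Already a fixed point.
Sat(EF (grant → (AG (ack ∧ idle)))) = {m0, m1, m3}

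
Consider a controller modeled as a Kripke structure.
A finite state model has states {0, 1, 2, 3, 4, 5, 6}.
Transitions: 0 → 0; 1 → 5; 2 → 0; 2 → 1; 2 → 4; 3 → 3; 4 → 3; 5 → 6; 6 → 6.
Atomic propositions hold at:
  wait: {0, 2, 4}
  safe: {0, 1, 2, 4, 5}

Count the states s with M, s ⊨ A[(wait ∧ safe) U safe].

5

Sat(wait ∧ safe) = {0, 2, 4}
A[(wait ∧ safe) U safe]: least fixpoint, start Z0 = Sat(safe) = {0, 1, 2, 4, 5}, add states in Sat(wait ∧ safe) with every successor in Z. Already a fixed point.
Sat(A[(wait ∧ safe) U safe]) = {0, 1, 2, 4, 5}
|Sat(A[(wait ∧ safe) U safe])| = |{0, 1, 2, 4, 5}| = 5.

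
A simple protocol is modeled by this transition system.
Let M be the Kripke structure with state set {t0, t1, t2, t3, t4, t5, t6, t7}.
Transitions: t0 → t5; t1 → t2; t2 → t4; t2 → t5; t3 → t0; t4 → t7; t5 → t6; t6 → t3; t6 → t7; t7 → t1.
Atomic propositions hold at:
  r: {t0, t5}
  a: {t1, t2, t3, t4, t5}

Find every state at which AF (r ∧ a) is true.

{t0, t3, t5}

Sat(r ∧ a) = {t5}
AF (r ∧ a): least fixpoint, start Z0 = {t5}, add states with every successor in Z. Z1 = {t0, t5}; Z2 = {t0, t3, t5}; fixed.
Sat(AF (r ∧ a)) = {t0, t3, t5}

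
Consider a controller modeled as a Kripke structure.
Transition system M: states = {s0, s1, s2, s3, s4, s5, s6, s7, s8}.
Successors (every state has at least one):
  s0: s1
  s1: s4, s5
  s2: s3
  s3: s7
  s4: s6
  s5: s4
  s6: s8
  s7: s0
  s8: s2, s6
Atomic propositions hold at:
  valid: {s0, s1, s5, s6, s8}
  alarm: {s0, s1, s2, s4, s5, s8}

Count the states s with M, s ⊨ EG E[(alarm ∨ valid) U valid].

6

Sat(alarm ∨ valid) = {s0, s1, s2, s4, s5, s6, s8}
E[(alarm ∨ valid) U valid]: least fixpoint, start Z0 = Sat(valid) = {s0, s1, s5, s6, s8}, add states in Sat(alarm ∨ valid) with some successor in Z. Z1 = {s0, s1, s4, s5, s6, s8}; fixed.
Sat(E[(alarm ∨ valid) U valid]) = {s0, s1, s4, s5, s6, s8}
EG E[(alarm ∨ valid) U valid]: greatest fixpoint, start Z0 = {s0, s1, s4, s5, s6, s8}, keep only states in Sat with some successor in Z. Already a fixed point.
Sat(EG E[(alarm ∨ valid) U valid]) = {s0, s1, s4, s5, s6, s8}
|Sat(EG E[(alarm ∨ valid) U valid])| = |{s0, s1, s4, s5, s6, s8}| = 6.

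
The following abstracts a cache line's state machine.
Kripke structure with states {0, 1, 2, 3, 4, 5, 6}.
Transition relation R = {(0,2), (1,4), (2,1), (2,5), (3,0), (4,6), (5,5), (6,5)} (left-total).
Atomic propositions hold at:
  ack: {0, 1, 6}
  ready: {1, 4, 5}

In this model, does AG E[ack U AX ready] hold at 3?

No

Sat(AX ready) = {s : every successor in {1, 4, 5}} = {1, 2, 5, 6}
E[ack U AX ready]: least fixpoint, start Z0 = Sat(AX ready) = {1, 2, 5, 6}, add states in Sat(ack) with some successor in Z. Z1 = {0, 1, 2, 5, 6}; fixed.
Sat(E[ack U AX ready]) = {0, 1, 2, 5, 6}
AG E[ack U AX ready]: greatest fixpoint, start Z0 = {0, 1, 2, 5, 6}, keep only states in Sat with every successor in Z. Z1 = {0, 2, 5, 6}; Z2 = {0, 5, 6}; Z3 = {5, 6}; fixed.
Sat(AG E[ack U AX ready]) = {5, 6}
3 ∉ Sat(AG E[ack U AX ready]) = {5, 6}, so the formula does not hold at 3.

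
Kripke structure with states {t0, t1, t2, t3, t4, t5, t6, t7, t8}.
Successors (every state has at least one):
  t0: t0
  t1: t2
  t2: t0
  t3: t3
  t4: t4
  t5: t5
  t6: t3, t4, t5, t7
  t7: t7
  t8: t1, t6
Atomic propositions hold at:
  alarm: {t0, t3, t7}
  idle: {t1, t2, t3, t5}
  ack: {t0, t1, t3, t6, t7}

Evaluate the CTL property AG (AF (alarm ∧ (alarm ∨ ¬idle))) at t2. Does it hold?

Sat(¬idle) = {t0, t4, t6, t7, t8}
Sat(alarm ∨ ¬idle) = {t0, t3, t4, t6, t7, t8}
Sat(alarm ∧ (alarm ∨ ¬idle)) = {t0, t3, t7}
AF (alarm ∧ (alarm ∨ ¬idle)): least fixpoint, start Z0 = {t0, t3, t7}, add states with every successor in Z. Z1 = {t0, t2, t3, t7}; Z2 = {t0, t1, t2, t3, t7}; fixed.
Sat(AF (alarm ∧ (alarm ∨ ¬idle))) = {t0, t1, t2, t3, t7}
AG (AF (alarm ∧ (alarm ∨ ¬idle))): greatest fixpoint, start Z0 = {t0, t1, t2, t3, t7}, keep only states in Sat with every successor in Z. Already a fixed point.
Sat(AG (AF (alarm ∧ (alarm ∨ ¬idle)))) = {t0, t1, t2, t3, t7}
t2 ∈ Sat(AG (AF (alarm ∧ (alarm ∨ ¬idle)))) = {t0, t1, t2, t3, t7}, so the formula holds at t2.

Yes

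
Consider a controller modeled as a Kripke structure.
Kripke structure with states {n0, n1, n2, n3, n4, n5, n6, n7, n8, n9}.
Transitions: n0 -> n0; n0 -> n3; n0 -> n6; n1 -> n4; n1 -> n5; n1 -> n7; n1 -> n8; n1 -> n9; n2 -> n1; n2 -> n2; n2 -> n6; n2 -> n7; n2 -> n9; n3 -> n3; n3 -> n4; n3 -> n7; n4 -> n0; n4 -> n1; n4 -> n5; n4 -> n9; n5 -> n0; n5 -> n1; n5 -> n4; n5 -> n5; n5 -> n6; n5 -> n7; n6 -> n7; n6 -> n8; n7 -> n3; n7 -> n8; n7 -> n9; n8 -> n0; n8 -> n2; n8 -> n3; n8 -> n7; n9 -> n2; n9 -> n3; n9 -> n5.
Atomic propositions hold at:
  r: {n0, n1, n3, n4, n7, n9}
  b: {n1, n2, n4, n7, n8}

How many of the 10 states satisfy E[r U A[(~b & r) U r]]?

6

Sat(~b) = {n0, n3, n5, n6, n9}
Sat(~b & r) = {n0, n3, n9}
A[(~b & r) U r]: least fixpoint, start Z0 = Sat(r) = {n0, n1, n3, n4, n7, n9}, add states in Sat(~b & r) with every successor in Z. Already a fixed point.
Sat(A[(~b & r) U r]) = {n0, n1, n3, n4, n7, n9}
E[r U A[(~b & r) U r]]: least fixpoint, start Z0 = Sat(A[(~b & r) U r]) = {n0, n1, n3, n4, n7, n9}, add states in Sat(r) with some successor in Z. Already a fixed point.
Sat(E[r U A[(~b & r) U r]]) = {n0, n1, n3, n4, n7, n9}
|Sat(E[r U A[(~b & r) U r]])| = |{n0, n1, n3, n4, n7, n9}| = 6.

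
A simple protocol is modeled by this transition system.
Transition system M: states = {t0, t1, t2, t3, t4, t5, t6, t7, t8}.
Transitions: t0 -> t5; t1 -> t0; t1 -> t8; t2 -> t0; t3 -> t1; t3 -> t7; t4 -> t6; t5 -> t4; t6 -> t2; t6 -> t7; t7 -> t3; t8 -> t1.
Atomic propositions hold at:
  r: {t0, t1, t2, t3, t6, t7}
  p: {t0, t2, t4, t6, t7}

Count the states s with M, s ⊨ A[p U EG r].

4

EG r: greatest fixpoint, start Z0 = {t0, t1, t2, t3, t6, t7}, keep only states in Sat with some successor in Z. Z1 = {t1, t2, t3, t6, t7}; Z2 = {t3, t6, t7}; fixed.
Sat(EG r) = {t3, t6, t7}
A[p U EG r]: least fixpoint, start Z0 = Sat(EG r) = {t3, t6, t7}, add states in Sat(p) with every successor in Z. Z1 = {t3, t4, t6, t7}; fixed.
Sat(A[p U EG r]) = {t3, t4, t6, t7}
|Sat(A[p U EG r])| = |{t3, t4, t6, t7}| = 4.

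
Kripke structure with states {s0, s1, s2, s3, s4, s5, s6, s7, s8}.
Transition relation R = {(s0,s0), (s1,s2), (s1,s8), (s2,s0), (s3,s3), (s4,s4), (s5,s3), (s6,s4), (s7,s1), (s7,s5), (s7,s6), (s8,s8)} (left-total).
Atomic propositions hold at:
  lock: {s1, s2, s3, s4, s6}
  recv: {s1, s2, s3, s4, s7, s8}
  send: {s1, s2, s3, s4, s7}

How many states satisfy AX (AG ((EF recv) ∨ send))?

5

EF recv: least fixpoint, start Z0 = {s1, s2, s3, s4, s7, s8}, add states with some successor in Z. Z1 = {s1, s2, s3, s4, s5, s6, s7, s8}; fixed.
Sat(EF recv) = {s1, s2, s3, s4, s5, s6, s7, s8}
Sat((EF recv) ∨ send) = {s1, s2, s3, s4, s5, s6, s7, s8}
AG ((EF recv) ∨ send): greatest fixpoint, start Z0 = {s1, s2, s3, s4, s5, s6, s7, s8}, keep only states in Sat with every successor in Z. Z1 = {s1, s3, s4, s5, s6, s7, s8}; Z2 = {s3, s4, s5, s6, s7, s8}; Z3 = {s3, s4, s5, s6, s8}; fixed.
Sat(AG ((EF recv) ∨ send)) = {s3, s4, s5, s6, s8}
Sat(AX (AG ((EF recv) ∨ send))) = {s : every successor in {s3, s4, s5, s6, s8}} = {s3, s4, s5, s6, s8}
|Sat(AX (AG ((EF recv) ∨ send)))| = |{s3, s4, s5, s6, s8}| = 5.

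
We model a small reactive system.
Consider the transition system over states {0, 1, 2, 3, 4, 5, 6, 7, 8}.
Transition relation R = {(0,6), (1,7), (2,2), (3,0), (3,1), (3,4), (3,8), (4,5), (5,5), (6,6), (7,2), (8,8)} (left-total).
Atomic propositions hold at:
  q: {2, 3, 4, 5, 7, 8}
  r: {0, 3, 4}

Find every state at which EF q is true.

EF q: least fixpoint, start Z0 = {2, 3, 4, 5, 7, 8}, add states with some successor in Z. Z1 = {1, 2, 3, 4, 5, 7, 8}; fixed.
Sat(EF q) = {1, 2, 3, 4, 5, 7, 8}

{1, 2, 3, 4, 5, 7, 8}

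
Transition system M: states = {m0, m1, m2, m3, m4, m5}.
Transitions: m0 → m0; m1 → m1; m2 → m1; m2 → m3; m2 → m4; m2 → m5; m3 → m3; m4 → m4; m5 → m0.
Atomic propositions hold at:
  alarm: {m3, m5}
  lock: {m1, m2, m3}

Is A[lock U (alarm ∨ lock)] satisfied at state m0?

Sat(alarm ∨ lock) = {m1, m2, m3, m5}
A[lock U (alarm ∨ lock)]: least fixpoint, start Z0 = Sat((alarm ∨ lock)) = {m1, m2, m3, m5}, add states in Sat(lock) with every successor in Z. Already a fixed point.
Sat(A[lock U (alarm ∨ lock)]) = {m1, m2, m3, m5}
m0 ∉ Sat(A[lock U (alarm ∨ lock)]) = {m1, m2, m3, m5}, so the formula does not hold at m0.

No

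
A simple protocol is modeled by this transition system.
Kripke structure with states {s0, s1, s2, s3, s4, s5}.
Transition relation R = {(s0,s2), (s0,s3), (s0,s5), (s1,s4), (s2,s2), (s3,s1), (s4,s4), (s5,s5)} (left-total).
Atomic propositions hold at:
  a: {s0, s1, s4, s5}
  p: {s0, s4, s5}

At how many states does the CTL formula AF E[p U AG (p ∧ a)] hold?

Sat(p ∧ a) = {s0, s4, s5}
AG (p ∧ a): greatest fixpoint, start Z0 = {s0, s4, s5}, keep only states in Sat with every successor in Z. Z1 = {s4, s5}; fixed.
Sat(AG (p ∧ a)) = {s4, s5}
E[p U AG (p ∧ a)]: least fixpoint, start Z0 = Sat(AG (p ∧ a)) = {s4, s5}, add states in Sat(p) with some successor in Z. Z1 = {s0, s4, s5}; fixed.
Sat(E[p U AG (p ∧ a)]) = {s0, s4, s5}
AF E[p U AG (p ∧ a)]: least fixpoint, start Z0 = {s0, s4, s5}, add states with every successor in Z. Z1 = {s0, s1, s4, s5}; Z2 = {s0, s1, s3, s4, s5}; fixed.
Sat(AF E[p U AG (p ∧ a)]) = {s0, s1, s3, s4, s5}
|Sat(AF E[p U AG (p ∧ a)])| = |{s0, s1, s3, s4, s5}| = 5.

5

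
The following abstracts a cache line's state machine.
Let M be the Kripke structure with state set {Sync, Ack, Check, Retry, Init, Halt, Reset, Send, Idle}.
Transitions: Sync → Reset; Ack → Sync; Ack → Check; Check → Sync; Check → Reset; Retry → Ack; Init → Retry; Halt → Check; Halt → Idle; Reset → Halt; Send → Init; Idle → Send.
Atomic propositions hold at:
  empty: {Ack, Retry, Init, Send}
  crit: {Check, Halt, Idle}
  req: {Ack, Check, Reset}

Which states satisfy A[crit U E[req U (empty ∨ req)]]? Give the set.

{Ack, Check, Retry, Init, Halt, Reset, Send, Idle}

Sat(empty ∨ req) = {Ack, Check, Retry, Init, Reset, Send}
E[req U (empty ∨ req)]: least fixpoint, start Z0 = Sat((empty ∨ req)) = {Ack, Check, Retry, Init, Reset, Send}, add states in Sat(req) with some successor in Z. Already a fixed point.
Sat(E[req U (empty ∨ req)]) = {Ack, Check, Retry, Init, Reset, Send}
A[crit U E[req U (empty ∨ req)]]: least fixpoint, start Z0 = Sat(E[req U (empty ∨ req)]) = {Ack, Check, Retry, Init, Reset, Send}, add states in Sat(crit) with every successor in Z. Z1 = {Ack, Check, Retry, Init, Reset, Send, Idle}; Z2 = {Ack, Check, Retry, Init, Halt, Reset, Send, Idle}; fixed.
Sat(A[crit U E[req U (empty ∨ req)]]) = {Ack, Check, Retry, Init, Halt, Reset, Send, Idle}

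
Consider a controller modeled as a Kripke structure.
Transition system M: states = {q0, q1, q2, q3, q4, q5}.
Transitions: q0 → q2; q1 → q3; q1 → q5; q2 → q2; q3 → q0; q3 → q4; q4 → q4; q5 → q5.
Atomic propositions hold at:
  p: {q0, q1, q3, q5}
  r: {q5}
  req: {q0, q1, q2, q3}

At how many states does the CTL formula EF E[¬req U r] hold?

Sat(¬req) = {q4, q5}
E[¬req U r]: least fixpoint, start Z0 = Sat(r) = {q5}, add states in Sat(¬req) with some successor in Z. Already a fixed point.
Sat(E[¬req U r]) = {q5}
EF E[¬req U r]: least fixpoint, start Z0 = {q5}, add states with some successor in Z. Z1 = {q1, q5}; fixed.
Sat(EF E[¬req U r]) = {q1, q5}
|Sat(EF E[¬req U r])| = |{q1, q5}| = 2.

2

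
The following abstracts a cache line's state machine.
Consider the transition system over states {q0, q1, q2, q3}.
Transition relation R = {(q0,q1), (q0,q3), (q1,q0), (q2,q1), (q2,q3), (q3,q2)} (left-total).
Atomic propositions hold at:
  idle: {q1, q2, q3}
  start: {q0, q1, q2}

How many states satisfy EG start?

EG start: greatest fixpoint, start Z0 = {q0, q1, q2}, keep only states in Sat with some successor in Z. Already a fixed point.
Sat(EG start) = {q0, q1, q2}
|Sat(EG start)| = |{q0, q1, q2}| = 3.

3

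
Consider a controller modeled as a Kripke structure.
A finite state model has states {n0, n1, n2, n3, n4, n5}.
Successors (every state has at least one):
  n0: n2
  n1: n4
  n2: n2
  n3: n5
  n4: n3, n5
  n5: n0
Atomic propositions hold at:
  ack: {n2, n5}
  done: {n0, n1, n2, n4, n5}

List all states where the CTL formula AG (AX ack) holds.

Sat(AX ack) = {s : every successor in {n2, n5}} = {n0, n2, n3}
AG (AX ack): greatest fixpoint, start Z0 = {n0, n2, n3}, keep only states in Sat with every successor in Z. Z1 = {n0, n2}; fixed.
Sat(AG (AX ack)) = {n0, n2}

{n0, n2}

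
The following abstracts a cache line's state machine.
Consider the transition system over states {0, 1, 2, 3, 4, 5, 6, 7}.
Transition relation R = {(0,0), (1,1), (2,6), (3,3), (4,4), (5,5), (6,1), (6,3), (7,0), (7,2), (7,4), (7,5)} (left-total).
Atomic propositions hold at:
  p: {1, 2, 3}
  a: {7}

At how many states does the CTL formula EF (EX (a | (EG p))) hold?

5

EG p: greatest fixpoint, start Z0 = {1, 2, 3}, keep only states in Sat with some successor in Z. Z1 = {1, 3}; fixed.
Sat(EG p) = {1, 3}
Sat(a | (EG p)) = {1, 3, 7}
Sat(EX (a | (EG p))) = {s : some successor in {1, 3, 7}} = {1, 3, 6}
EF (EX (a | (EG p))): least fixpoint, start Z0 = {1, 3, 6}, add states with some successor in Z. Z1 = {1, 2, 3, 6}; Z2 = {1, 2, 3, 6, 7}; fixed.
Sat(EF (EX (a | (EG p)))) = {1, 2, 3, 6, 7}
|Sat(EF (EX (a | (EG p))))| = |{1, 2, 3, 6, 7}| = 5.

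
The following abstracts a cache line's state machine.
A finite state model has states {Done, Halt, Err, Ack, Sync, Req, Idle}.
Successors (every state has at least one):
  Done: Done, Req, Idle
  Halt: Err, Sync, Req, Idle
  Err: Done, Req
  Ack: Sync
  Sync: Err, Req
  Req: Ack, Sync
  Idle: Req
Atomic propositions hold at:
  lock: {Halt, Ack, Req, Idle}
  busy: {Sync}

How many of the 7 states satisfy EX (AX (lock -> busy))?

Sat(lock -> busy) = {Done, Err, Sync}
Sat(AX (lock -> busy)) = {s : every successor in {Done, Err, Sync}} = {Ack}
Sat(EX (AX (lock -> busy))) = {s : some successor in {Ack}} = {Req}
|Sat(EX (AX (lock -> busy)))| = |{Req}| = 1.

1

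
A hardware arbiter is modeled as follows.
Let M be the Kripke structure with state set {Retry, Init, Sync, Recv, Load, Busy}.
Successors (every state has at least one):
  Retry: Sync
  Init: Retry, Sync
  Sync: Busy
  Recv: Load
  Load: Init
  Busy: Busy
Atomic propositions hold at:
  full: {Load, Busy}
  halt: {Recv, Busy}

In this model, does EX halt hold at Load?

No

Sat(EX halt) = {s : some successor in {Recv, Busy}} = {Sync, Busy}
Load ∉ Sat(EX halt) = {Sync, Busy}, so the formula does not hold at Load.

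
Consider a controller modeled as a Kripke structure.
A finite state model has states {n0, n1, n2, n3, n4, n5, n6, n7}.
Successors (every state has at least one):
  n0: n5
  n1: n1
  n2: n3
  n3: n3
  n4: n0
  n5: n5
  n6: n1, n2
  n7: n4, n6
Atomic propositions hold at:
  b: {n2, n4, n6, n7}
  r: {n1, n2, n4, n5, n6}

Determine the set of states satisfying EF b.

{n2, n4, n6, n7}

EF b: least fixpoint, start Z0 = {n2, n4, n6, n7}, add states with some successor in Z. Already a fixed point.
Sat(EF b) = {n2, n4, n6, n7}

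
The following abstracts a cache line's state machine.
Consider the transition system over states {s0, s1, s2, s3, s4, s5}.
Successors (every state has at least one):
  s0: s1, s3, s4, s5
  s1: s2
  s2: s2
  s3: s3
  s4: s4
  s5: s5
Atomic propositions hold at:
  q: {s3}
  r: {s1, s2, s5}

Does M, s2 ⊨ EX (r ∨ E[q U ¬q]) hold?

Sat(¬q) = {s0, s1, s2, s4, s5}
E[q U ¬q]: least fixpoint, start Z0 = Sat(¬q) = {s0, s1, s2, s4, s5}, add states in Sat(q) with some successor in Z. Already a fixed point.
Sat(E[q U ¬q]) = {s0, s1, s2, s4, s5}
Sat(r ∨ E[q U ¬q]) = {s0, s1, s2, s4, s5}
Sat(EX (r ∨ E[q U ¬q])) = {s : some successor in {s0, s1, s2, s4, s5}} = {s0, s1, s2, s4, s5}
s2 ∈ Sat(EX (r ∨ E[q U ¬q])) = {s0, s1, s2, s4, s5}, so the formula holds at s2.

Yes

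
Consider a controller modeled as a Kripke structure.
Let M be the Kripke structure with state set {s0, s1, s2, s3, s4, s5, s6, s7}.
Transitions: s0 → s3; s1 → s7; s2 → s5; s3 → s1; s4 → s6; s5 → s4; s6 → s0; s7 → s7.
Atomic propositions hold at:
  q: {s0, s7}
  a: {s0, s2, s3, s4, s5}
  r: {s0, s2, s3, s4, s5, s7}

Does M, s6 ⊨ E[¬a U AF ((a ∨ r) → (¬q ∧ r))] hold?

Sat(¬a) = {s1, s6, s7}
Sat(a ∨ r) = {s0, s2, s3, s4, s5, s7}
Sat(¬q) = {s1, s2, s3, s4, s5, s6}
Sat(¬q ∧ r) = {s2, s3, s4, s5}
Sat((a ∨ r) → (¬q ∧ r)) = {s1, s2, s3, s4, s5, s6}
AF ((a ∨ r) → (¬q ∧ r)): least fixpoint, start Z0 = {s1, s2, s3, s4, s5, s6}, add states with every successor in Z. Z1 = {s0, s1, s2, s3, s4, s5, s6}; fixed.
Sat(AF ((a ∨ r) → (¬q ∧ r))) = {s0, s1, s2, s3, s4, s5, s6}
E[¬a U AF ((a ∨ r) → (¬q ∧ r))]: least fixpoint, start Z0 = Sat(AF ((a ∨ r) → (¬q ∧ r))) = {s0, s1, s2, s3, s4, s5, s6}, add states in Sat(¬a) with some successor in Z. Already a fixed point.
Sat(E[¬a U AF ((a ∨ r) → (¬q ∧ r))]) = {s0, s1, s2, s3, s4, s5, s6}
s6 ∈ Sat(E[¬a U AF ((a ∨ r) → (¬q ∧ r))]) = {s0, s1, s2, s3, s4, s5, s6}, so the formula holds at s6.

Yes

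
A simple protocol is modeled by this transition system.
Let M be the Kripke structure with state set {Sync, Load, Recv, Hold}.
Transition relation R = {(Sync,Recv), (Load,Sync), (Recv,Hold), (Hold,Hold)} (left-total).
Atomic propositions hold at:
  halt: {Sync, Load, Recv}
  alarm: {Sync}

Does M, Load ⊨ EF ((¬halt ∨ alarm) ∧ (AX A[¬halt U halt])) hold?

Sat(¬halt) = {Hold}
Sat(¬halt ∨ alarm) = {Sync, Hold}
A[¬halt U halt]: least fixpoint, start Z0 = Sat(halt) = {Sync, Load, Recv}, add states in Sat(¬halt) with every successor in Z. Already a fixed point.
Sat(A[¬halt U halt]) = {Sync, Load, Recv}
Sat(AX A[¬halt U halt]) = {s : every successor in {Sync, Load, Recv}} = {Sync, Load}
Sat((¬halt ∨ alarm) ∧ (AX A[¬halt U halt])) = {Sync}
EF ((¬halt ∨ alarm) ∧ (AX A[¬halt U halt])): least fixpoint, start Z0 = {Sync}, add states with some successor in Z. Z1 = {Sync, Load}; fixed.
Sat(EF ((¬halt ∨ alarm) ∧ (AX A[¬halt U halt]))) = {Sync, Load}
Load ∈ Sat(EF ((¬halt ∨ alarm) ∧ (AX A[¬halt U halt]))) = {Sync, Load}, so the formula holds at Load.

Yes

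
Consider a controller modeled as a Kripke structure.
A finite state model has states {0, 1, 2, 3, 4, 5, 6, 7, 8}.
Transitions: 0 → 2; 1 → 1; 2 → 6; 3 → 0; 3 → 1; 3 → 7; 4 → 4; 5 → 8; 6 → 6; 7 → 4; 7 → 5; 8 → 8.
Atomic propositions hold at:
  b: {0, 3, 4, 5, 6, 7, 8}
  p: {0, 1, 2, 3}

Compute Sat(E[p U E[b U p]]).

{0, 1, 2, 3}

E[b U p]: least fixpoint, start Z0 = Sat(p) = {0, 1, 2, 3}, add states in Sat(b) with some successor in Z. Already a fixed point.
Sat(E[b U p]) = {0, 1, 2, 3}
E[p U E[b U p]]: least fixpoint, start Z0 = Sat(E[b U p]) = {0, 1, 2, 3}, add states in Sat(p) with some successor in Z. Already a fixed point.
Sat(E[p U E[b U p]]) = {0, 1, 2, 3}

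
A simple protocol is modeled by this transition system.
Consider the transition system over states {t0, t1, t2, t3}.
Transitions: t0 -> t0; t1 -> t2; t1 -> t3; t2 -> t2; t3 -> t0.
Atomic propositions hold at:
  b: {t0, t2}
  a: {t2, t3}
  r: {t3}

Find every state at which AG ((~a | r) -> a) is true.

{t2}

Sat(~a) = {t0, t1}
Sat(~a | r) = {t0, t1, t3}
Sat((~a | r) -> a) = {t2, t3}
AG ((~a | r) -> a): greatest fixpoint, start Z0 = {t2, t3}, keep only states in Sat with every successor in Z. Z1 = {t2}; fixed.
Sat(AG ((~a | r) -> a)) = {t2}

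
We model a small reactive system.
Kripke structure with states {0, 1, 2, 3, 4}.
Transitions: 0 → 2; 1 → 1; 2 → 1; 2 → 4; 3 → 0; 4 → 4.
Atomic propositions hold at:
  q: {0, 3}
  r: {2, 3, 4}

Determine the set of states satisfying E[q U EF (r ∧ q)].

Sat(r ∧ q) = {3}
EF (r ∧ q): least fixpoint, start Z0 = {3}, add states with some successor in Z. Already a fixed point.
Sat(EF (r ∧ q)) = {3}
E[q U EF (r ∧ q)]: least fixpoint, start Z0 = Sat(EF (r ∧ q)) = {3}, add states in Sat(q) with some successor in Z. Already a fixed point.
Sat(E[q U EF (r ∧ q)]) = {3}

{3}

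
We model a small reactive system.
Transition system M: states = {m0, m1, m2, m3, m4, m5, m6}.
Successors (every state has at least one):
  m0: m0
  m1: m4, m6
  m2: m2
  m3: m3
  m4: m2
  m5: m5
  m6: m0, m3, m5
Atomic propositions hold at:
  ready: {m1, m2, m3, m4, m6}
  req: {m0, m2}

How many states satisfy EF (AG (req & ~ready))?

Sat(~ready) = {m0, m5}
Sat(req & ~ready) = {m0}
AG (req & ~ready): greatest fixpoint, start Z0 = {m0}, keep only states in Sat with every successor in Z. Already a fixed point.
Sat(AG (req & ~ready)) = {m0}
EF (AG (req & ~ready)): least fixpoint, start Z0 = {m0}, add states with some successor in Z. Z1 = {m0, m6}; Z2 = {m0, m1, m6}; fixed.
Sat(EF (AG (req & ~ready))) = {m0, m1, m6}
|Sat(EF (AG (req & ~ready)))| = |{m0, m1, m6}| = 3.

3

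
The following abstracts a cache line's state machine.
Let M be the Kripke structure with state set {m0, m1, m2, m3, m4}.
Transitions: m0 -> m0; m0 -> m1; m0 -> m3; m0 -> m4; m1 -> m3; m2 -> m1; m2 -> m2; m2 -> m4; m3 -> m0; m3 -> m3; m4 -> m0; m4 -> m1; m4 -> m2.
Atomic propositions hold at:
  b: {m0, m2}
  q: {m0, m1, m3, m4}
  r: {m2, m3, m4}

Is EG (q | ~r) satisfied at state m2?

No

Sat(~r) = {m0, m1}
Sat(q | ~r) = {m0, m1, m3, m4}
EG (q | ~r): greatest fixpoint, start Z0 = {m0, m1, m3, m4}, keep only states in Sat with some successor in Z. Already a fixed point.
Sat(EG (q | ~r)) = {m0, m1, m3, m4}
m2 ∉ Sat(EG (q | ~r)) = {m0, m1, m3, m4}, so the formula does not hold at m2.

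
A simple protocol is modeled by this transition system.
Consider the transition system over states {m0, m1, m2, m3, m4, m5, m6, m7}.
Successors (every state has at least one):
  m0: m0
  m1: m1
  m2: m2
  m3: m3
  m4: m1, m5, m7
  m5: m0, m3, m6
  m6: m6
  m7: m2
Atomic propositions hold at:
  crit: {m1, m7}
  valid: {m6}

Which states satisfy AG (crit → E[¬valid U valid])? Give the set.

Sat(¬valid) = {m0, m1, m2, m3, m4, m5, m7}
E[¬valid U valid]: least fixpoint, start Z0 = Sat(valid) = {m6}, add states in Sat(¬valid) with some successor in Z. Z1 = {m5, m6}; Z2 = {m4, m5, m6}; fixed.
Sat(E[¬valid U valid]) = {m4, m5, m6}
Sat(crit → E[¬valid U valid]) = {m0, m2, m3, m4, m5, m6}
AG (crit → E[¬valid U valid]): greatest fixpoint, start Z0 = {m0, m2, m3, m4, m5, m6}, keep only states in Sat with every successor in Z. Z1 = {m0, m2, m3, m5, m6}; fixed.
Sat(AG (crit → E[¬valid U valid])) = {m0, m2, m3, m5, m6}

{m0, m2, m3, m5, m6}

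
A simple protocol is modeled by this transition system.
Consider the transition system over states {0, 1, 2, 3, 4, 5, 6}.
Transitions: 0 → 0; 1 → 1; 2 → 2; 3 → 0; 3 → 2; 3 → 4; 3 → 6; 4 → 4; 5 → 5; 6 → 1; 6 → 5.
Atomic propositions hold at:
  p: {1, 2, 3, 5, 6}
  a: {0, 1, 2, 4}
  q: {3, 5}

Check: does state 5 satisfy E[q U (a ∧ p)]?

Sat(a ∧ p) = {1, 2}
E[q U (a ∧ p)]: least fixpoint, start Z0 = Sat((a ∧ p)) = {1, 2}, add states in Sat(q) with some successor in Z. Z1 = {1, 2, 3}; fixed.
Sat(E[q U (a ∧ p)]) = {1, 2, 3}
5 ∉ Sat(E[q U (a ∧ p)]) = {1, 2, 3}, so the formula does not hold at 5.

No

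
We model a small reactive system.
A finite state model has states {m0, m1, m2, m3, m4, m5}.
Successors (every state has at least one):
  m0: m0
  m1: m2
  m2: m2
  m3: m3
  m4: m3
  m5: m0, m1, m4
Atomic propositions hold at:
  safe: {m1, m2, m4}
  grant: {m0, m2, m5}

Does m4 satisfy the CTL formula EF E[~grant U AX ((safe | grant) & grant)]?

Sat(~grant) = {m1, m3, m4}
Sat(safe | grant) = {m0, m1, m2, m4, m5}
Sat((safe | grant) & grant) = {m0, m2, m5}
Sat(AX ((safe | grant) & grant)) = {s : every successor in {m0, m2, m5}} = {m0, m1, m2}
E[~grant U AX ((safe | grant) & grant)]: least fixpoint, start Z0 = Sat(AX ((safe | grant) & grant)) = {m0, m1, m2}, add states in Sat(~grant) with some successor in Z. Already a fixed point.
Sat(E[~grant U AX ((safe | grant) & grant)]) = {m0, m1, m2}
EF E[~grant U AX ((safe | grant) & grant)]: least fixpoint, start Z0 = {m0, m1, m2}, add states with some successor in Z. Z1 = {m0, m1, m2, m5}; fixed.
Sat(EF E[~grant U AX ((safe | grant) & grant)]) = {m0, m1, m2, m5}
m4 ∉ Sat(EF E[~grant U AX ((safe | grant) & grant)]) = {m0, m1, m2, m5}, so the formula does not hold at m4.

No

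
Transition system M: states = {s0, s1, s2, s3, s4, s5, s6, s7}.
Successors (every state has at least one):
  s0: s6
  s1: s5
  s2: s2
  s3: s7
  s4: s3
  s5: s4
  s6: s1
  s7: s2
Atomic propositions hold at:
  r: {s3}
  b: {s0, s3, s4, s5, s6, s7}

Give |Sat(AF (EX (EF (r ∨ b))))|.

Sat(r ∨ b) = {s0, s3, s4, s5, s6, s7}
EF (r ∨ b): least fixpoint, start Z0 = {s0, s3, s4, s5, s6, s7}, add states with some successor in Z. Z1 = {s0, s1, s3, s4, s5, s6, s7}; fixed.
Sat(EF (r ∨ b)) = {s0, s1, s3, s4, s5, s6, s7}
Sat(EX (EF (r ∨ b))) = {s : some successor in {s0, s1, s3, s4, s5, s6, s7}} = {s0, s1, s3, s4, s5, s6}
AF (EX (EF (r ∨ b))): least fixpoint, start Z0 = {s0, s1, s3, s4, s5, s6}, add states with every successor in Z. Already a fixed point.
Sat(AF (EX (EF (r ∨ b)))) = {s0, s1, s3, s4, s5, s6}
|Sat(AF (EX (EF (r ∨ b))))| = |{s0, s1, s3, s4, s5, s6}| = 6.

6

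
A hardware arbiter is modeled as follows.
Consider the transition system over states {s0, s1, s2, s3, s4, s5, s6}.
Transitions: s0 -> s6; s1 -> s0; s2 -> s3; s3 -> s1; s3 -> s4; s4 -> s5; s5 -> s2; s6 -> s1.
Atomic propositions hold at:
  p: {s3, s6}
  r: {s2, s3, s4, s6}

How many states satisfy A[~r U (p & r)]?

Sat(~r) = {s0, s1, s5}
Sat(p & r) = {s3, s6}
A[~r U (p & r)]: least fixpoint, start Z0 = Sat((p & r)) = {s3, s6}, add states in Sat(~r) with every successor in Z. Z1 = {s0, s3, s6}; Z2 = {s0, s1, s3, s6}; fixed.
Sat(A[~r U (p & r)]) = {s0, s1, s3, s6}
|Sat(A[~r U (p & r)])| = |{s0, s1, s3, s6}| = 4.

4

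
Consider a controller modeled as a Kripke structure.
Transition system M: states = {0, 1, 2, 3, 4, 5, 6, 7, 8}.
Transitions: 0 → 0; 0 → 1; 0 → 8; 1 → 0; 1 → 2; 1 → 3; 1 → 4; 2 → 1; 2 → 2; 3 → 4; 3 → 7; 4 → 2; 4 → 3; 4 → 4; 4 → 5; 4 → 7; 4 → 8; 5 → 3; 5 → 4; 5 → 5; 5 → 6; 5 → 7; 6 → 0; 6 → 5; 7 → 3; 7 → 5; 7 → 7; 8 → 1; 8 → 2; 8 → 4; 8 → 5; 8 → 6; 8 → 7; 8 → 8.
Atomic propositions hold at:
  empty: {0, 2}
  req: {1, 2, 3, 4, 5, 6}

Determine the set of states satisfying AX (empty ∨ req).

{1, 2, 6}

Sat(empty ∨ req) = {0, 1, 2, 3, 4, 5, 6}
Sat(AX (empty ∨ req)) = {s : every successor in {0, 1, 2, 3, 4, 5, 6}} = {1, 2, 6}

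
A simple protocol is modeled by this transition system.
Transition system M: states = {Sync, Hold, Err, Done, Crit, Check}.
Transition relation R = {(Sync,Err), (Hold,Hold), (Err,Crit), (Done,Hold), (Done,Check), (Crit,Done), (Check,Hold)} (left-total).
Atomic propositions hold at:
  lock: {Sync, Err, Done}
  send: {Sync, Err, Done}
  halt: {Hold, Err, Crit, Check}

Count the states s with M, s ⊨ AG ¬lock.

2

Sat(¬lock) = {Hold, Crit, Check}
AG ¬lock: greatest fixpoint, start Z0 = {Hold, Crit, Check}, keep only states in Sat with every successor in Z. Z1 = {Hold, Check}; fixed.
Sat(AG ¬lock) = {Hold, Check}
|Sat(AG ¬lock)| = |{Hold, Check}| = 2.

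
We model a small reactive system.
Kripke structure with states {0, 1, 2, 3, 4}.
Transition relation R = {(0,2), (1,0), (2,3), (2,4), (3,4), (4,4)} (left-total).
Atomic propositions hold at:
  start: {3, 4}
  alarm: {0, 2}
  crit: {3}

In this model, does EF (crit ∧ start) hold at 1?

Yes

Sat(crit ∧ start) = {3}
EF (crit ∧ start): least fixpoint, start Z0 = {3}, add states with some successor in Z. Z1 = {2, 3}; Z2 = {0, 2, 3}; Z3 = {0, 1, 2, 3}; fixed.
Sat(EF (crit ∧ start)) = {0, 1, 2, 3}
1 ∈ Sat(EF (crit ∧ start)) = {0, 1, 2, 3}, so the formula holds at 1.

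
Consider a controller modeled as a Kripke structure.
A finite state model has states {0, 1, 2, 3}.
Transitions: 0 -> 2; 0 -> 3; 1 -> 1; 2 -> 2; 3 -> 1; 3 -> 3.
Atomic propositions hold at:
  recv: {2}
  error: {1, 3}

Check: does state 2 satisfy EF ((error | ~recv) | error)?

Sat(~recv) = {0, 1, 3}
Sat(error | ~recv) = {0, 1, 3}
Sat((error | ~recv) | error) = {0, 1, 3}
EF ((error | ~recv) | error): least fixpoint, start Z0 = {0, 1, 3}, add states with some successor in Z. Already a fixed point.
Sat(EF ((error | ~recv) | error)) = {0, 1, 3}
2 ∉ Sat(EF ((error | ~recv) | error)) = {0, 1, 3}, so the formula does not hold at 2.

No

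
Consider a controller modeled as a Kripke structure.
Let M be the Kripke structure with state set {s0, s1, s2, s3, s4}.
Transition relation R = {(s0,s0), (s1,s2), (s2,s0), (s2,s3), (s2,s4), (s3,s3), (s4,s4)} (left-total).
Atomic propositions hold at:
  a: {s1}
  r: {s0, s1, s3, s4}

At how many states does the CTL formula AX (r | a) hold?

Sat(r | a) = {s0, s1, s3, s4}
Sat(AX (r | a)) = {s : every successor in {s0, s1, s3, s4}} = {s0, s2, s3, s4}
|Sat(AX (r | a))| = |{s0, s2, s3, s4}| = 4.

4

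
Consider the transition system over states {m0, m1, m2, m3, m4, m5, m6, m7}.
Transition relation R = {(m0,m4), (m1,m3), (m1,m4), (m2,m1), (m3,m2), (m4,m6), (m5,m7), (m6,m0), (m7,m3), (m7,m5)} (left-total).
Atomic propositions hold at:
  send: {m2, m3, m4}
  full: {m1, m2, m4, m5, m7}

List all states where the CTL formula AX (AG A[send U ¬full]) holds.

{m0, m4, m6}

Sat(¬full) = {m0, m3, m6}
A[send U ¬full]: least fixpoint, start Z0 = Sat(¬full) = {m0, m3, m6}, add states in Sat(send) with every successor in Z. Z1 = {m0, m3, m4, m6}; fixed.
Sat(A[send U ¬full]) = {m0, m3, m4, m6}
AG A[send U ¬full]: greatest fixpoint, start Z0 = {m0, m3, m4, m6}, keep only states in Sat with every successor in Z. Z1 = {m0, m4, m6}; fixed.
Sat(AG A[send U ¬full]) = {m0, m4, m6}
Sat(AX (AG A[send U ¬full])) = {s : every successor in {m0, m4, m6}} = {m0, m4, m6}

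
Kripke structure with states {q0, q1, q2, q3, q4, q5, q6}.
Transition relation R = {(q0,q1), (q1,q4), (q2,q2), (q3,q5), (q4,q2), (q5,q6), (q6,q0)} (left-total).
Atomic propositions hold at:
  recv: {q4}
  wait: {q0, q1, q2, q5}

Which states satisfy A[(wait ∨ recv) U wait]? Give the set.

{q0, q1, q2, q4, q5}

Sat(wait ∨ recv) = {q0, q1, q2, q4, q5}
A[(wait ∨ recv) U wait]: least fixpoint, start Z0 = Sat(wait) = {q0, q1, q2, q5}, add states in Sat(wait ∨ recv) with every successor in Z. Z1 = {q0, q1, q2, q4, q5}; fixed.
Sat(A[(wait ∨ recv) U wait]) = {q0, q1, q2, q4, q5}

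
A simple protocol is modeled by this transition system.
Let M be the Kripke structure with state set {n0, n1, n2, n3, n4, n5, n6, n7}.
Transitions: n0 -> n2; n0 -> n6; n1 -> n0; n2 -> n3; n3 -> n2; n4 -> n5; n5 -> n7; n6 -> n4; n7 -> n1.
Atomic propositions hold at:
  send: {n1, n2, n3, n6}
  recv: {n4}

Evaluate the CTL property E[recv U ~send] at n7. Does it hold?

Sat(~send) = {n0, n4, n5, n7}
E[recv U ~send]: least fixpoint, start Z0 = Sat(~send) = {n0, n4, n5, n7}, add states in Sat(recv) with some successor in Z. Already a fixed point.
Sat(E[recv U ~send]) = {n0, n4, n5, n7}
n7 ∈ Sat(E[recv U ~send]) = {n0, n4, n5, n7}, so the formula holds at n7.

Yes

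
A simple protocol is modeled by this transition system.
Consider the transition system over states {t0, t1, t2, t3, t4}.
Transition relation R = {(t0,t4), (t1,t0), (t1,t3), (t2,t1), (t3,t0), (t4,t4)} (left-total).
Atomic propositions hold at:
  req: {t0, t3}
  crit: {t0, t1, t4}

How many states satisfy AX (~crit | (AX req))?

1

Sat(~crit) = {t2, t3}
Sat(AX req) = {s : every successor in {t0, t3}} = {t1, t3}
Sat(~crit | (AX req)) = {t1, t2, t3}
Sat(AX (~crit | (AX req))) = {s : every successor in {t1, t2, t3}} = {t2}
|Sat(AX (~crit | (AX req)))| = |{t2}| = 1.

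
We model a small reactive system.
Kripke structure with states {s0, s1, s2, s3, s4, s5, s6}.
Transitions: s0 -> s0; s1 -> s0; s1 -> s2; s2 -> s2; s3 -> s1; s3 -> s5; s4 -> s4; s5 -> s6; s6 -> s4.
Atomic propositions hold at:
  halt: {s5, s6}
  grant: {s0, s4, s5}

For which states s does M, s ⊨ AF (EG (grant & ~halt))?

Sat(~halt) = {s0, s1, s2, s3, s4}
Sat(grant & ~halt) = {s0, s4}
EG (grant & ~halt): greatest fixpoint, start Z0 = {s0, s4}, keep only states in Sat with some successor in Z. Already a fixed point.
Sat(EG (grant & ~halt)) = {s0, s4}
AF (EG (grant & ~halt)): least fixpoint, start Z0 = {s0, s4}, add states with every successor in Z. Z1 = {s0, s4, s6}; Z2 = {s0, s4, s5, s6}; fixed.
Sat(AF (EG (grant & ~halt))) = {s0, s4, s5, s6}

{s0, s4, s5, s6}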